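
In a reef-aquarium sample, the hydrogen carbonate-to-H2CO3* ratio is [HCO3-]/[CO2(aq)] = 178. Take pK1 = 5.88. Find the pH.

pH = 8.13

From K1 = [H⁺][HCO3-]/[CO2(aq)]:  pH = pK1 + log₁₀([HCO3-]/[CO2(aq)])
log₁₀(178) = +2.250
pH = 5.88 + (+2.250) = 8.13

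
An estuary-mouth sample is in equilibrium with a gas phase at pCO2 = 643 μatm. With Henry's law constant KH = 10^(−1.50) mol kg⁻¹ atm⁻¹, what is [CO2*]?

[CO2*] = 20.3 μmol/kg

KH = 10^(−1.50) = 3.162×10^-2 mol kg⁻¹ atm⁻¹
[CO2*] = KH · pCO2 = 3.162×10^-2 × 643×10^-6 atm = 2.03×10^-5 mol/kg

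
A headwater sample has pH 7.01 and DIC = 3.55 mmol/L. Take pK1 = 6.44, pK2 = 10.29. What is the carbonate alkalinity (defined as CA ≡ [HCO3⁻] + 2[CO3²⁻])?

CA = 2.80 mmol/L

CA = [HCO3⁻] + 2[CO3²⁻] = (α₁ + 2α₂)·DIC
At pH 7.01: [H⁺]/K1 = 10^-0.57 = 0.26915, K2/[H⁺] = 10^-3.28 = 0.00052481
α₁ = 1/(1 + 0.26915 + 0.00052481) = 1/1.2697 = 0.7876; α₂ = α₁·K2/[H⁺] = 0.0004133
α₁ + 2α₂ = 0.7884
CA = 0.7884 × 3.55 = 2.80 mmol/L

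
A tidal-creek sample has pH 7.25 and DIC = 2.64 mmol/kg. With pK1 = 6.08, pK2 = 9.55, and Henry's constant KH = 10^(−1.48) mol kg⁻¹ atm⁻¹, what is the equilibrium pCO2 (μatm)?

α₀ = 1 / (1 + K1/[H⁺] + K1K2/[H⁺]²) = 1 / (1 + 10^+1.17 + 10^-1.13)
   = 1 / (1 + 14.791 + 0.074131) = 1/15.865 = 0.06303
[CO2*] = α₀ × DIC = 0.06303 × 2.64 = 0.1664 mmol/kg
pCO2 = [CO2*]/KH = 1.664×10^-4 / 3.311×10^-2 = 5030 μatm

pCO2 = 5030 μatm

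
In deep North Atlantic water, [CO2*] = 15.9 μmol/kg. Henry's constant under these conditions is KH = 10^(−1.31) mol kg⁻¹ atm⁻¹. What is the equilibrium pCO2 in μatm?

KH = 10^(−1.31) = 4.898×10^-2 mol kg⁻¹ atm⁻¹
pCO2 = [CO2*]/KH = 15.9×10^-6 / 4.898×10^-2 = 3.25×10^-4 atm = 325 μatm

pCO2 = 325 μatm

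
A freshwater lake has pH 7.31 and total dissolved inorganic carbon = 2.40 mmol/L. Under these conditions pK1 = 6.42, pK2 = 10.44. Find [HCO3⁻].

[HCO3⁻] = 2.12 mmol/L

α₁ = 1 / (1 + [H⁺]/K1 + K2/[H⁺]) = 1 / (1 + 10^-0.89 + 10^-3.13)
   = 1 / (1 + 0.12882 + 0.00074131) = 1/1.1296 = 0.8853
[HCO3⁻] = α₁ × DIC = 0.8853 × 2.40 = 2.12 mmol/L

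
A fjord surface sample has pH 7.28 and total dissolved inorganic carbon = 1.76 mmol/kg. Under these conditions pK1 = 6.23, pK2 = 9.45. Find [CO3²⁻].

[CO3²⁻] = 10.9 μmol/kg

α₂ = 1 / (1 + [H⁺]/K2 + [H⁺]²/(K1K2)) = 1 / (1 + 10^+2.17 + 10^+1.12)
   = 1 / (1 + 147.91 + 13.183) = 1/162.09 = 0.006169
[CO3²⁻] = α₂ × DIC = 0.006169 × 1.76 = 0.0109 mmol/kg = 10.9 μmol/kg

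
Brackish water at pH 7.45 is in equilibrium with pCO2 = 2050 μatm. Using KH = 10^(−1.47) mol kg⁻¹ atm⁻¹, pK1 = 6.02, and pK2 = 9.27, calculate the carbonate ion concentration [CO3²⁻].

[CO2*] = KH · pCO2 = 10^(−1.47) × 2050×10^-6 = 6.946×10^-5 mol/kg
α₀ = 1/(1 + K1/[H⁺] + K1K2/[H⁺]²) = 1/(1 + 10^+1.43 + 10^-0.39) = 0.03531
DIC = [CO2*]/α₀ = 6.946×10^-5 / 0.03531 = 1.967 mmol/kg
[CO3²⁻] = α₂·DIC; α₂ = 0.01438, so [CO3²⁻] = 0.01438 × 1.967 = 0.0283 mmol/kg

[CO3²⁻] = 0.0283 mmol/kg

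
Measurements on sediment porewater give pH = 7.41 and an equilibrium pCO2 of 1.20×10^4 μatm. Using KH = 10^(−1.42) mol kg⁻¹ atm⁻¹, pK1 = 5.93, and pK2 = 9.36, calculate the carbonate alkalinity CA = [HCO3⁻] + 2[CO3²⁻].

[CO2*] = KH · pCO2 = 10^(−1.42) × 1.20×10^4×10^-6 = 4.562×10^-4 mol/kg
α₀ = 1/(1 + K1/[H⁺] + K1K2/[H⁺]²) = 1/(1 + 10^+1.48 + 10^-0.47) = 0.03171
DIC = [CO2*]/α₀ = 4.562×10^-4 / 0.03171 = 14.39 mmol/kg
CA = (α₁ + 2α₂)·DIC = (0.9575 + 2×0.01074) × 14.39 = 14.1 mmol/kg

CA = 14.1 mmol/kg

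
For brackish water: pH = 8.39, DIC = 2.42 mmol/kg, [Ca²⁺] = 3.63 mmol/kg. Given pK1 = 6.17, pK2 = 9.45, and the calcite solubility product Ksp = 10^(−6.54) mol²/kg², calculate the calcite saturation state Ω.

α₂ = 1 / (1 + [H⁺]/K2 + [H⁺]²/(K1K2)) = 1 / (1 + 10^+1.06 + 10^-1.16)
   = 1 / (1 + 11.482 + 0.069183) = 1/12.551 = 0.07968
[CO3²⁻] = α₂ × DIC = 0.07968 × 2.42 = 0.1928 mmol/kg
Ksp = 10^(−6.54) = 2.884×10^-7
Ω = [Ca²⁺][CO3²⁻]/Ksp = (3.63×10^-3)(1.928×10^-4) / 2.884×10^-7 = 2.43

Ω = 2.43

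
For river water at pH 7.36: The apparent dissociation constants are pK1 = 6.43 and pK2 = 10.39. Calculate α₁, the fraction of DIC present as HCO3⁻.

α₁ = 0.894

α₁ = 1 / (1 + [H⁺]/K1 + K2/[H⁺]) = 1 / (1 + 10^-0.93 + 10^-3.03)
   = 1 / (1 + 0.11749 + 0.00093325) = 1/1.1184 = 0.8941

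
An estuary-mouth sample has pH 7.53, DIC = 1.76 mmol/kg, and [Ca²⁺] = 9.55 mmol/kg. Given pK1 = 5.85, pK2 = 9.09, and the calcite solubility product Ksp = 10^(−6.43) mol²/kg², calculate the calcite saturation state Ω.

Ω = 1.19

α₂ = 1 / (1 + [H⁺]/K2 + [H⁺]²/(K1K2)) = 1 / (1 + 10^+1.56 + 10^-0.12)
   = 1 / (1 + 36.308 + 0.75858) = 1/38.066 = 0.02627
[CO3²⁻] = α₂ × DIC = 0.02627 × 1.76 = 0.04624 mmol/kg
Ksp = 10^(−6.43) = 3.715×10^-7
Ω = [Ca²⁺][CO3²⁻]/Ksp = (9.55×10^-3)(4.624×10^-5) / 3.715×10^-7 = 1.19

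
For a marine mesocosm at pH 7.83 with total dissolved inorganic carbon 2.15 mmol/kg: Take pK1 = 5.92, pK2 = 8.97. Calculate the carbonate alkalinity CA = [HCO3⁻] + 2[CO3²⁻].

CA = [HCO3⁻] + 2[CO3²⁻] = (α₁ + 2α₂)·DIC
At pH 7.83: [H⁺]/K1 = 10^-1.91 = 0.012303, K2/[H⁺] = 10^-1.14 = 0.072444
α₁ = 1/(1 + 0.012303 + 0.072444) = 1/1.0847 = 0.9219; α₂ = α₁·K2/[H⁺] = 0.06678
α₁ + 2α₂ = 1.0554
CA = 1.0554 × 2.15 = 2.27 mmol/kg

CA = 2.27 mmol/kg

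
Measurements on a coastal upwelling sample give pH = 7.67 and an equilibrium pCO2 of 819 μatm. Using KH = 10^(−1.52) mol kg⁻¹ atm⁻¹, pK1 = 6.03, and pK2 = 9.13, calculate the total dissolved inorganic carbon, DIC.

[CO2*] = KH · pCO2 = 10^(−1.52) × 819×10^-6 = 2.473×10^-5 mol/kg
α₀ = 1/(1 + K1/[H⁺] + K1K2/[H⁺]²) = 1/(1 + 10^+1.64 + 10^+0.18) = 0.02166
DIC = [CO2*]/α₀ = 2.473×10^-5 / 0.02166 = 1.14 mmol/kg

DIC = 1.14 mmol/kg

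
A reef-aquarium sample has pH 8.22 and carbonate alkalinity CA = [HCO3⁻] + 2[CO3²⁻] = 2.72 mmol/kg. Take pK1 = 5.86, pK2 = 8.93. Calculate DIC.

CA = [HCO3⁻] + 2[CO3²⁻] = (α₁ + 2α₂)·DIC
At pH 8.22: [H⁺]/K1 = 10^-2.36 = 0.0043652, K2/[H⁺] = 10^-0.71 = 0.19498
α₁ = 1/(1 + 0.0043652 + 0.19498) = 1/1.1993 = 0.8338; α₂ = α₁·K2/[H⁺] = 0.1626
α₁ + 2α₂ = 1.1589
DIC = CA / (α₁ + 2α₂) = 2.72 / 1.1589 = 2.35 mmol/kg

DIC = 2.35 mmol/kg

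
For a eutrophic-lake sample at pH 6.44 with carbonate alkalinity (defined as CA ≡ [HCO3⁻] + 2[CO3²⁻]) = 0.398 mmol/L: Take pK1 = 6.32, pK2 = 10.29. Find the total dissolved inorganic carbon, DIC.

CA = [HCO3⁻] + 2[CO3²⁻] = (α₁ + 2α₂)·DIC
At pH 6.44: [H⁺]/K1 = 10^-0.12 = 0.75858, K2/[H⁺] = 10^-3.85 = 0.00014125
α₁ = 1/(1 + 0.75858 + 0.00014125) = 1/1.7587 = 0.5686; α₂ = α₁·K2/[H⁺] = 8.032×10^-5
α₁ + 2α₂ = 0.5688
DIC = CA / (α₁ + 2α₂) = 0.398 / 0.5688 = 0.700 mmol/L

DIC = 0.700 mmol/L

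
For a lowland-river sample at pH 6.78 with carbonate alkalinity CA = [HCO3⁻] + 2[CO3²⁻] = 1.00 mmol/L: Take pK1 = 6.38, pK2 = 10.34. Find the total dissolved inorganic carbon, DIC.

CA = [HCO3⁻] + 2[CO3²⁻] = (α₁ + 2α₂)·DIC
At pH 6.78: [H⁺]/K1 = 10^-0.40 = 0.39811, K2/[H⁺] = 10^-3.56 = 0.00027542
α₁ = 1/(1 + 0.39811 + 0.00027542) = 1/1.3984 = 0.7151; α₂ = α₁·K2/[H⁺] = 0.0001970
α₁ + 2α₂ = 0.7155
DIC = CA / (α₁ + 2α₂) = 1.00 / 0.7155 = 1.40 mmol/L

DIC = 1.40 mmol/L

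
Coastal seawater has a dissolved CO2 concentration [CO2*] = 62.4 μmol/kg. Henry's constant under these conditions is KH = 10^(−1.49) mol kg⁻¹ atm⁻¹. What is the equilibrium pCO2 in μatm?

pCO2 = 1930 μatm

KH = 10^(−1.49) = 3.236×10^-2 mol kg⁻¹ atm⁻¹
pCO2 = [CO2*]/KH = 62.4×10^-6 / 3.236×10^-2 = 1.93×10^-3 atm = 1930 μatm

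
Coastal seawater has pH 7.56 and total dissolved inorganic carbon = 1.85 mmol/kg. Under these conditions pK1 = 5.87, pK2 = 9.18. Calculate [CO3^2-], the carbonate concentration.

[CO3²⁻] = 0.0425 mmol/kg

α₂ = 1 / (1 + [H⁺]/K2 + [H⁺]²/(K1K2)) = 1 / (1 + 10^+1.62 + 10^-0.07)
   = 1 / (1 + 41.687 + 0.85114) = 1/43.538 = 0.02297
[CO3²⁻] = α₂ × DIC = 0.02297 × 1.85 = 0.0425 mmol/kg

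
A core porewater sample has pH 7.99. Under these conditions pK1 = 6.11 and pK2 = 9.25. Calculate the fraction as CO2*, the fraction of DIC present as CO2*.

α₀ = 0.0123

α₀ = 1 / (1 + K1/[H⁺] + K1K2/[H⁺]²) = 1 / (1 + 10^+1.88 + 10^+0.62)
   = 1 / (1 + 75.858 + 4.1687) = 1/81.026 = 0.01234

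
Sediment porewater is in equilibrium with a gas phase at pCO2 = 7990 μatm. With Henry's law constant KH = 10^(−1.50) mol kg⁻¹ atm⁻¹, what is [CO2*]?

KH = 10^(−1.50) = 3.162×10^-2 mol kg⁻¹ atm⁻¹
[CO2*] = KH · pCO2 = 3.162×10^-2 × 7990×10^-6 atm = 2.53×10^-4 mol/kg

[CO2*] = 253 μmol/kg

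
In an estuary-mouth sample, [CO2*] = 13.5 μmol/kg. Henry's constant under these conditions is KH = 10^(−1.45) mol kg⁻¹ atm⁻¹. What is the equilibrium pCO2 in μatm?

KH = 10^(−1.45) = 3.548×10^-2 mol kg⁻¹ atm⁻¹
pCO2 = [CO2*]/KH = 13.5×10^-6 / 3.548×10^-2 = 3.80×10^-4 atm = 380 μatm

pCO2 = 380 μatm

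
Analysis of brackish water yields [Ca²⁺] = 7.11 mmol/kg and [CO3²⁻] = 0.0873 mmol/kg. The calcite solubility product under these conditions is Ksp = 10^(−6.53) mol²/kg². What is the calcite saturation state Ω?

Ω = 2.10

Ksp = 10^(−6.53) = 2.951×10^-7
Ω = [Ca²⁺][CO3²⁻]/Ksp = (7.11×10^-3)(0.0873×10^-3) / 2.951×10^-7 = 2.10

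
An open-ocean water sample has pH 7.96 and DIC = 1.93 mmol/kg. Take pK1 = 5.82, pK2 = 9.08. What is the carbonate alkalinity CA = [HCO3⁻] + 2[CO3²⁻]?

CA = [HCO3⁻] + 2[CO3²⁻] = (α₁ + 2α₂)·DIC
At pH 7.96: [H⁺]/K1 = 10^-2.14 = 0.0072444, K2/[H⁺] = 10^-1.12 = 0.075858
α₁ = 1/(1 + 0.0072444 + 0.075858) = 1/1.0831 = 0.9233; α₂ = α₁·K2/[H⁺] = 0.07004
α₁ + 2α₂ = 1.0633
CA = 1.0633 × 1.93 = 2.05 mmol/kg

CA = 2.05 mmol/kg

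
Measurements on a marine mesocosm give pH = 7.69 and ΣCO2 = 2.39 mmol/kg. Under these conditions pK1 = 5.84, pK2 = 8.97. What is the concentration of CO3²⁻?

α₂ = 1 / (1 + [H⁺]/K2 + [H⁺]²/(K1K2)) = 1 / (1 + 10^+1.28 + 10^-0.57)
   = 1 / (1 + 19.055 + 0.26915) = 1/20.324 = 0.04920
[CO3²⁻] = α₂ × DIC = 0.04920 × 2.39 = 0.118 mmol/kg

[CO3²⁻] = 0.118 mmol/kg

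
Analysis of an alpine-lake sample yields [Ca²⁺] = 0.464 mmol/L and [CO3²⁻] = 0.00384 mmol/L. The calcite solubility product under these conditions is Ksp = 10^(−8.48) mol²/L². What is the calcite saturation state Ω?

Ω = 0.538

Ksp = 10^(−8.48) = 3.311×10^-9
Ω = [Ca²⁺][CO3²⁻]/Ksp = (0.464×10^-3)(0.00384×10^-3) / 3.311×10^-9 = 0.538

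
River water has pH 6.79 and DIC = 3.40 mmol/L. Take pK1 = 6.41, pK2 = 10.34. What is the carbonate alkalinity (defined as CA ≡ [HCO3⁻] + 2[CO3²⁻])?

CA = 2.40 mmol/L

CA = [HCO3⁻] + 2[CO3²⁻] = (α₁ + 2α₂)·DIC
At pH 6.79: [H⁺]/K1 = 10^-0.38 = 0.41687, K2/[H⁺] = 10^-3.55 = 0.00028184
α₁ = 1/(1 + 0.41687 + 0.00028184) = 1/1.4172 = 0.7056; α₂ = α₁·K2/[H⁺] = 0.0001989
α₁ + 2α₂ = 0.7060
CA = 0.7060 × 3.40 = 2.40 mmol/L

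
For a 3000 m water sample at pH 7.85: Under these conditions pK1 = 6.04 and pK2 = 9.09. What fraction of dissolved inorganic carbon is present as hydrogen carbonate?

α₁ = 0.932

α₁ = 1 / (1 + [H⁺]/K1 + K2/[H⁺]) = 1 / (1 + 10^-1.81 + 10^-1.24)
   = 1 / (1 + 0.015488 + 0.057544) = 1/1.0730 = 0.9319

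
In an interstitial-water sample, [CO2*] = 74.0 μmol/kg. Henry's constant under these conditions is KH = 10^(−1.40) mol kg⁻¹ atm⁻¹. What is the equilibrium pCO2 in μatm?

KH = 10^(−1.40) = 3.981×10^-2 mol kg⁻¹ atm⁻¹
pCO2 = [CO2*]/KH = 74.0×10^-6 / 3.981×10^-2 = 1.86×10^-3 atm = 1860 μatm

pCO2 = 1860 μatm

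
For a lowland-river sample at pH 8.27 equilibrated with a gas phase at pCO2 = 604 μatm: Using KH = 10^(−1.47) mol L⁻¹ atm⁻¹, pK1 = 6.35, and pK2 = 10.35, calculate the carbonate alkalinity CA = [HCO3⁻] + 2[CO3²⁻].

[CO2*] = KH · pCO2 = 10^(−1.47) × 604×10^-6 = 2.047×10^-5 mol/L
α₀ = 1/(1 + K1/[H⁺] + K1K2/[H⁺]²) = 1/(1 + 10^+1.92 + 10^-0.16) = 0.01178
DIC = [CO2*]/α₀ = 2.047×10^-5 / 0.01178 = 1.737 mmol/L
CA = (α₁ + 2α₂)·DIC = (0.9801 + 2×0.008152) × 1.737 = 1.73 mmol/L

CA = 1.73 mmol/L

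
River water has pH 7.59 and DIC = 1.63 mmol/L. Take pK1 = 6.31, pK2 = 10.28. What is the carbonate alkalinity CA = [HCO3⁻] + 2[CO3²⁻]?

CA = [HCO3⁻] + 2[CO3²⁻] = (α₁ + 2α₂)·DIC
At pH 7.59: [H⁺]/K1 = 10^-1.28 = 0.052481, K2/[H⁺] = 10^-2.69 = 0.0020417
α₁ = 1/(1 + 0.052481 + 0.0020417) = 1/1.0545 = 0.9483; α₂ = α₁·K2/[H⁺] = 0.001936
α₁ + 2α₂ = 0.9522
CA = 0.9522 × 1.63 = 1.55 mmol/L

CA = 1.55 mmol/L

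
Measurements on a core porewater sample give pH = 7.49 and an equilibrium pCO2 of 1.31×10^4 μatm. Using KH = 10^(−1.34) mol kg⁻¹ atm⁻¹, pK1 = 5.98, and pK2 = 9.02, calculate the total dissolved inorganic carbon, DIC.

DIC = 20.5 mmol/kg

[CO2*] = KH · pCO2 = 10^(−1.34) × 1.31×10^4×10^-6 = 5.988×10^-4 mol/kg
α₀ = 1/(1 + K1/[H⁺] + K1K2/[H⁺]²) = 1/(1 + 10^+1.51 + 10^-0.02) = 0.02914
DIC = [CO2*]/α₀ = 5.988×10^-4 / 0.02914 = 20.5 mmol/kg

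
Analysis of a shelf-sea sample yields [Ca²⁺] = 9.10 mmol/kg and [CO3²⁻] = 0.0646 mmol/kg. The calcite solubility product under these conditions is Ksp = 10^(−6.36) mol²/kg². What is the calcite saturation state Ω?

Ω = 1.35

Ksp = 10^(−6.36) = 4.365×10^-7
Ω = [Ca²⁺][CO3²⁻]/Ksp = (9.10×10^-3)(0.0646×10^-3) / 4.365×10^-7 = 1.35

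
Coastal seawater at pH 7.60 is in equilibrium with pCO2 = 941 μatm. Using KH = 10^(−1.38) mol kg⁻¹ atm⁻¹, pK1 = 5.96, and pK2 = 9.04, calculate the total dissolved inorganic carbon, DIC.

DIC = 1.81 mmol/kg

[CO2*] = KH · pCO2 = 10^(−1.38) × 941×10^-6 = 3.923×10^-5 mol/kg
α₀ = 1/(1 + K1/[H⁺] + K1K2/[H⁺]²) = 1/(1 + 10^+1.64 + 10^+0.20) = 0.02163
DIC = [CO2*]/α₀ = 3.923×10^-5 / 0.02163 = 1.81 mmol/kg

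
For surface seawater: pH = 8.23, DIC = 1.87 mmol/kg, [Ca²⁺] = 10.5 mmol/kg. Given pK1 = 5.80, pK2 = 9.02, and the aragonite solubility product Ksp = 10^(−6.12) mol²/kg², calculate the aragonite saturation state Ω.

Ω = 3.60

α₂ = 1 / (1 + [H⁺]/K2 + [H⁺]²/(K1K2)) = 1 / (1 + 10^+0.79 + 10^-1.64)
   = 1 / (1 + 6.1660 + 0.022909) = 1/7.1889 = 0.1391
[CO3²⁻] = α₂ × DIC = 0.1391 × 1.87 = 0.2601 mmol/kg
Ksp = 10^(−6.12) = 7.586×10^-7
Ω = [Ca²⁺][CO3²⁻]/Ksp = (10.5×10^-3)(2.601×10^-4) / 7.586×10^-7 = 3.60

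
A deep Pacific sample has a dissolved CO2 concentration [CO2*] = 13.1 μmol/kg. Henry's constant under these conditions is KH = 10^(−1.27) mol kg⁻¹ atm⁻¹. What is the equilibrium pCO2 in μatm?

pCO2 = 244 μatm

KH = 10^(−1.27) = 5.370×10^-2 mol kg⁻¹ atm⁻¹
pCO2 = [CO2*]/KH = 13.1×10^-6 / 5.370×10^-2 = 2.44×10^-4 atm = 244 μatm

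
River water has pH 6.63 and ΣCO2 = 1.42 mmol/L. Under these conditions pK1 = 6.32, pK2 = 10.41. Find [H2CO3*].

[CO2*] = 0.467 mmol/L

α₀ = 1 / (1 + K1/[H⁺] + K1K2/[H⁺]²) = 1 / (1 + 10^+0.31 + 10^-3.47)
   = 1 / (1 + 2.0417 + 0.00033884) = 1/3.0421 = 0.3287
[CO2*] = α₀ × DIC = 0.3287 × 1.42 = 0.467 mmol/L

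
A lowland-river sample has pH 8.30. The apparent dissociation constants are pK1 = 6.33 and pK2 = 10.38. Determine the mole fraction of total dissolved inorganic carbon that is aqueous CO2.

α₀ = 0.0105

α₀ = 1 / (1 + K1/[H⁺] + K1K2/[H⁺]²) = 1 / (1 + 10^+1.97 + 10^-0.11)
   = 1 / (1 + 93.325 + 0.77625) = 1/95.102 = 0.01052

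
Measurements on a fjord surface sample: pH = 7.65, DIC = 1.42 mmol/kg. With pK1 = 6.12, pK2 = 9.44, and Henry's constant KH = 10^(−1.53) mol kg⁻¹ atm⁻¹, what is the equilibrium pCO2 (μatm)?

α₀ = 1 / (1 + K1/[H⁺] + K1K2/[H⁺]²) = 1 / (1 + 10^+1.53 + 10^-0.26)
   = 1 / (1 + 33.884 + 0.54954) = 1/35.434 = 0.02822
[CO2*] = α₀ × DIC = 0.02822 × 1.42 = 0.04007 mmol/kg
pCO2 = [CO2*]/KH = 4.007×10^-5 / 2.951×10^-2 = 1360 μatm

pCO2 = 1360 μatm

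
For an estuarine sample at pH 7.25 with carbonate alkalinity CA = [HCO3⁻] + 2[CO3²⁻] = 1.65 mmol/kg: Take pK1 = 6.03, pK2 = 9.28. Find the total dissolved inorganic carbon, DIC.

CA = [HCO3⁻] + 2[CO3²⁻] = (α₁ + 2α₂)·DIC
At pH 7.25: [H⁺]/K1 = 10^-1.22 = 0.060256, K2/[H⁺] = 10^-2.03 = 0.0093325
α₁ = 1/(1 + 0.060256 + 0.0093325) = 1/1.0696 = 0.9349; α₂ = α₁·K2/[H⁺] = 0.008725
α₁ + 2α₂ = 0.9524
DIC = CA / (α₁ + 2α₂) = 1.65 / 0.9524 = 1.73 mmol/kg

DIC = 1.73 mmol/kg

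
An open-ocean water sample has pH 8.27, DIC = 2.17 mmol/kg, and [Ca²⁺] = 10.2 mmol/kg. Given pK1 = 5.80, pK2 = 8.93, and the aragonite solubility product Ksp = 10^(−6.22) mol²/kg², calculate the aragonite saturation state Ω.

Ω = 6.58

α₂ = 1 / (1 + [H⁺]/K2 + [H⁺]²/(K1K2)) = 1 / (1 + 10^+0.66 + 10^-1.81)
   = 1 / (1 + 4.5709 + 0.015488) = 1/5.5864 = 0.1790
[CO3²⁻] = α₂ × DIC = 0.1790 × 2.17 = 0.3884 mmol/kg
Ksp = 10^(−6.22) = 6.026×10^-7
Ω = [Ca²⁺][CO3²⁻]/Ksp = (10.2×10^-3)(3.884×10^-4) / 6.026×10^-7 = 6.58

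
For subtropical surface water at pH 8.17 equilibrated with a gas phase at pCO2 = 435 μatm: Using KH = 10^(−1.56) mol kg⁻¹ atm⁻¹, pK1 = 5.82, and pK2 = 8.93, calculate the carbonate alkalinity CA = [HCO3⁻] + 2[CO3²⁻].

[CO2*] = KH · pCO2 = 10^(−1.56) × 435×10^-6 = 1.198×10^-5 mol/kg
α₀ = 1/(1 + K1/[H⁺] + K1K2/[H⁺]²) = 1/(1 + 10^+2.35 + 10^+1.59) = 0.003791
DIC = [CO2*]/α₀ = 1.198×10^-5 / 0.003791 = 3.160 mmol/kg
CA = (α₁ + 2α₂)·DIC = (0.8487 + 2×0.1475) × 3.160 = 3.61 mmol/kg

CA = 3.61 mmol/kg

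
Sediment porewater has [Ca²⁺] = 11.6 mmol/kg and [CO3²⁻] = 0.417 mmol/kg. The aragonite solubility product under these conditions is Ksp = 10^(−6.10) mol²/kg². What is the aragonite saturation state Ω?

Ksp = 10^(−6.10) = 7.943×10^-7
Ω = [Ca²⁺][CO3²⁻]/Ksp = (11.6×10^-3)(0.417×10^-3) / 7.943×10^-7 = 6.09

Ω = 6.09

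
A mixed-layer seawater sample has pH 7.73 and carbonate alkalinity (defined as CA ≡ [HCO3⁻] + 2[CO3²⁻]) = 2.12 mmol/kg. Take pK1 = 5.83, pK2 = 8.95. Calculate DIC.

CA = [HCO3⁻] + 2[CO3²⁻] = (α₁ + 2α₂)·DIC
At pH 7.73: [H⁺]/K1 = 10^-1.90 = 0.012589, K2/[H⁺] = 10^-1.22 = 0.060256
α₁ = 1/(1 + 0.012589 + 0.060256) = 1/1.0728 = 0.9321; α₂ = α₁·K2/[H⁺] = 0.05616
α₁ + 2α₂ = 1.0444
DIC = CA / (α₁ + 2α₂) = 2.12 / 1.0444 = 2.03 mmol/kg

DIC = 2.03 mmol/kg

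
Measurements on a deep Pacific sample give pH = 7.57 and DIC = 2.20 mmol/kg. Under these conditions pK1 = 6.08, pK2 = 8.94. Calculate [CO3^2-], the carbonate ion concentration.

[CO3²⁻] = 0.0873 mmol/kg

α₂ = 1 / (1 + [H⁺]/K2 + [H⁺]²/(K1K2)) = 1 / (1 + 10^+1.37 + 10^-0.12)
   = 1 / (1 + 23.442 + 0.75858) = 1/25.201 = 0.03968
[CO3²⁻] = α₂ × DIC = 0.03968 × 2.20 = 0.0873 mmol/kg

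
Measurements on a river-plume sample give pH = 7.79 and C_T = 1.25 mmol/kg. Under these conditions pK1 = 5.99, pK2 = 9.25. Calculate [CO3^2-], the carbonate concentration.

[CO3²⁻] = 0.0413 mmol/kg

α₂ = 1 / (1 + [H⁺]/K2 + [H⁺]²/(K1K2)) = 1 / (1 + 10^+1.46 + 10^-0.34)
   = 1 / (1 + 28.840 + 0.45709) = 1/30.297 = 0.03301
[CO3²⁻] = α₂ × DIC = 0.03301 × 1.25 = 0.0413 mmol/kg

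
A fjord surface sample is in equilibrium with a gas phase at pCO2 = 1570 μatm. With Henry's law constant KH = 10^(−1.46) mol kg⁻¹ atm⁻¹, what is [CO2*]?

[CO2*] = 54.4 μmol/kg

KH = 10^(−1.46) = 3.467×10^-2 mol kg⁻¹ atm⁻¹
[CO2*] = KH · pCO2 = 3.467×10^-2 × 1570×10^-6 atm = 5.44×10^-5 mol/kg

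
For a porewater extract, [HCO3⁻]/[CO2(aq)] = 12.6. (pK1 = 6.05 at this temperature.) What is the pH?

pH = 7.15

From K1 = [H⁺][HCO3⁻]/[CO2(aq)]:  pH = pK1 + log₁₀([HCO3⁻]/[CO2(aq)])
log₁₀(12.6) = +1.100
pH = 6.05 + (+1.100) = 7.15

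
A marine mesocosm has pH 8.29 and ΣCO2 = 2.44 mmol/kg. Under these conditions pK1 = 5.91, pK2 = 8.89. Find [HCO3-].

α₁ = 1 / (1 + [H⁺]/K1 + K2/[H⁺]) = 1 / (1 + 10^-2.38 + 10^-0.60)
   = 1 / (1 + 0.0041687 + 0.25119) = 1/1.2554 = 0.7966
[HCO3⁻] = α₁ × DIC = 0.7966 × 2.44 = 1.94 mmol/kg

[HCO3⁻] = 1.94 mmol/kg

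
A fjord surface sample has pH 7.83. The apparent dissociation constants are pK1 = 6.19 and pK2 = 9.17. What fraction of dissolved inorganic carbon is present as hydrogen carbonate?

α₁ = 0.936

α₁ = 1 / (1 + [H⁺]/K1 + K2/[H⁺]) = 1 / (1 + 10^-1.64 + 10^-1.34)
   = 1 / (1 + 0.022909 + 0.045709) = 1/1.0686 = 0.9358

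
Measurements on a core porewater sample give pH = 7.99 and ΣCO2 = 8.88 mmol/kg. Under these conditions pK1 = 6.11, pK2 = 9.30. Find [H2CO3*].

α₀ = 1 / (1 + K1/[H⁺] + K1K2/[H⁺]²) = 1 / (1 + 10^+1.88 + 10^+0.57)
   = 1 / (1 + 75.858 + 3.7154) = 1/80.573 = 0.01241
[CO2*] = α₀ × DIC = 0.01241 × 8.88 = 0.110 mmol/kg

[CO2*] = 0.110 mmol/kg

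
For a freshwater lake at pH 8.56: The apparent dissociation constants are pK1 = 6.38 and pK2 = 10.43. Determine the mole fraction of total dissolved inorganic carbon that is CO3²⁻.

α₂ = 1 / (1 + [H⁺]/K2 + [H⁺]²/(K1K2)) = 1 / (1 + 10^+1.87 + 10^-0.31)
   = 1 / (1 + 74.131 + 0.48978) = 1/75.621 = 0.01322

α₂ = 0.0132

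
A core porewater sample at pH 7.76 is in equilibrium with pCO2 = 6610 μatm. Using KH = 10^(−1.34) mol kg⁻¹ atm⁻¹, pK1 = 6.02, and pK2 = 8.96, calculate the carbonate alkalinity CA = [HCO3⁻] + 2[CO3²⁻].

CA = 18.7 mmol/kg

[CO2*] = KH · pCO2 = 10^(−1.34) × 6610×10^-6 = 3.021×10^-4 mol/kg
α₀ = 1/(1 + K1/[H⁺] + K1K2/[H⁺]²) = 1/(1 + 10^+1.74 + 10^+0.54) = 0.01683
DIC = [CO2*]/α₀ = 3.021×10^-4 / 0.01683 = 17.95 mmol/kg
CA = (α₁ + 2α₂)·DIC = (0.9248 + 2×0.05835) × 17.95 = 18.7 mmol/kg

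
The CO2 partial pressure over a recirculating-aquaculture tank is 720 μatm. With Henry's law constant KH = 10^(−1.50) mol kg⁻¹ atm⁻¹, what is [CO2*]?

KH = 10^(−1.50) = 3.162×10^-2 mol kg⁻¹ atm⁻¹
[CO2*] = KH · pCO2 = 3.162×10^-2 × 720×10^-6 atm = 2.28×10^-5 mol/kg

[CO2*] = 22.8 μmol/kg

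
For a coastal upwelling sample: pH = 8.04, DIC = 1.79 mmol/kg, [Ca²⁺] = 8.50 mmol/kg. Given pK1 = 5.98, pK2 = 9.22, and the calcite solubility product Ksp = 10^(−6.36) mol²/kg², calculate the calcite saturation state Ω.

Ω = 2.14

α₂ = 1 / (1 + [H⁺]/K2 + [H⁺]²/(K1K2)) = 1 / (1 + 10^+1.18 + 10^-0.88)
   = 1 / (1 + 15.136 + 0.13183) = 1/16.267 = 0.06147
[CO3²⁻] = α₂ × DIC = 0.06147 × 1.79 = 0.1100 mmol/kg
Ksp = 10^(−6.36) = 4.365×10^-7
Ω = [Ca²⁺][CO3²⁻]/Ksp = (8.50×10^-3)(1.100×10^-4) / 4.365×10^-7 = 2.14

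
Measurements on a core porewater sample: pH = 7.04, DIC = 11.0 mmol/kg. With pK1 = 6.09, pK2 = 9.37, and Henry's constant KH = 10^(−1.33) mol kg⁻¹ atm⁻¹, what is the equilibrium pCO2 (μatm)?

pCO2 = 2.36×10^4 μatm

α₀ = 1 / (1 + K1/[H⁺] + K1K2/[H⁺]²) = 1 / (1 + 10^+0.95 + 10^-1.38)
   = 1 / (1 + 8.9125 + 0.041687) = 1/9.9542 = 0.1005
[CO2*] = α₀ × DIC = 0.1005 × 11.0 = 1.105 mmol/kg
pCO2 = [CO2*]/KH = 1.105×10^-3 / 4.677×10^-2 = 2.36×10^4 μatm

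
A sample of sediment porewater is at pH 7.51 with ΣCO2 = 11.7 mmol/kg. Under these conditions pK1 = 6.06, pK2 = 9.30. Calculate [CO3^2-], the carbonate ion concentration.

[CO3²⁻] = 0.180 mmol/kg

α₂ = 1 / (1 + [H⁺]/K2 + [H⁺]²/(K1K2)) = 1 / (1 + 10^+1.79 + 10^+0.34)
   = 1 / (1 + 61.660 + 2.1878) = 1/64.847 = 0.01542
[CO3²⁻] = α₂ × DIC = 0.01542 × 11.7 = 0.180 mmol/kg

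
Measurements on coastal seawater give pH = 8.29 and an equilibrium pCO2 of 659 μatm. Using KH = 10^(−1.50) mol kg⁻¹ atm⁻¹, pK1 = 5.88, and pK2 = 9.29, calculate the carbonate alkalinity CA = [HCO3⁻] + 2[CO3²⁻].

CA = 6.43 mmol/kg

[CO2*] = KH · pCO2 = 10^(−1.50) × 659×10^-6 = 2.084×10^-5 mol/kg
α₀ = 1/(1 + K1/[H⁺] + K1K2/[H⁺]²) = 1/(1 + 10^+2.41 + 10^+1.41) = 0.003524
DIC = [CO2*]/α₀ = 2.084×10^-5 / 0.003524 = 5.913 mmol/kg
CA = (α₁ + 2α₂)·DIC = (0.9059 + 2×0.09059) × 5.913 = 6.43 mmol/kg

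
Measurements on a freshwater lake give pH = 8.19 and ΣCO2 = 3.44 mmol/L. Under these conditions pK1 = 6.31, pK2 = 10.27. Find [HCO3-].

α₁ = 1 / (1 + [H⁺]/K1 + K2/[H⁺]) = 1 / (1 + 10^-1.88 + 10^-2.08)
   = 1 / (1 + 0.013183 + 0.0083176) = 1/1.0215 = 0.9790
[HCO3⁻] = α₁ × DIC = 0.9790 × 3.44 = 3.37 mmol/L

[HCO3⁻] = 3.37 mmol/L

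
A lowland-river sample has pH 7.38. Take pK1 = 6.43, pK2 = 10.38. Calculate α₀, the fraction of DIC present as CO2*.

α₀ = 0.101

α₀ = 1 / (1 + K1/[H⁺] + K1K2/[H⁺]²) = 1 / (1 + 10^+0.95 + 10^-2.05)
   = 1 / (1 + 8.9125 + 0.0089125) = 1/9.9214 = 0.1008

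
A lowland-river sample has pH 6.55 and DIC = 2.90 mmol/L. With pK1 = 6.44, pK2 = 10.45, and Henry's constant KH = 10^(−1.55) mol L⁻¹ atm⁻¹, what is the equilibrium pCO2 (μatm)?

α₀ = 1 / (1 + K1/[H⁺] + K1K2/[H⁺]²) = 1 / (1 + 10^+0.11 + 10^-3.79)
   = 1 / (1 + 1.2882 + 0.00016218) = 1/2.2884 = 0.4370
[CO2*] = α₀ × DIC = 0.4370 × 2.90 = 1.267 mmol/L
pCO2 = [CO2*]/KH = 1.267×10^-3 / 2.818×10^-2 = 4.50×10^4 μatm

pCO2 = 4.50×10^4 μatm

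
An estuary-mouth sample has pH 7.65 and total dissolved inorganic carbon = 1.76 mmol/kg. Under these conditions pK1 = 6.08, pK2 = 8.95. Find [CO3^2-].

α₂ = 1 / (1 + [H⁺]/K2 + [H⁺]²/(K1K2)) = 1 / (1 + 10^+1.30 + 10^-0.27)
   = 1 / (1 + 19.953 + 0.53703) = 1/21.490 = 0.04653
[CO3²⁻] = α₂ × DIC = 0.04653 × 1.76 = 0.0819 mmol/kg

[CO3²⁻] = 0.0819 mmol/kg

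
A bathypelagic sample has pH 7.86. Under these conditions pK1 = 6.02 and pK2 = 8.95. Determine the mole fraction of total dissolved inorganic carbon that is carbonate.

α₂ = 0.0742

α₂ = 1 / (1 + [H⁺]/K2 + [H⁺]²/(K1K2)) = 1 / (1 + 10^+1.09 + 10^-0.75)
   = 1 / (1 + 12.303 + 0.17783) = 1/13.481 = 0.07418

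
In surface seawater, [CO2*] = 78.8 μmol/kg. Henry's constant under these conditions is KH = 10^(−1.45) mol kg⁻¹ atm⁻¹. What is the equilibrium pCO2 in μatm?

KH = 10^(−1.45) = 3.548×10^-2 mol kg⁻¹ atm⁻¹
pCO2 = [CO2*]/KH = 78.8×10^-6 / 3.548×10^-2 = 2.22×10^-3 atm = 2220 μatm

pCO2 = 2220 μatm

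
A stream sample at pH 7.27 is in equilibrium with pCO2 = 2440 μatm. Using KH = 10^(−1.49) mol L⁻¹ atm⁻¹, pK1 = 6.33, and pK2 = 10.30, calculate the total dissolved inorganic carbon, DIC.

[CO2*] = KH · pCO2 = 10^(−1.49) × 2440×10^-6 = 7.896×10^-5 mol/L
α₀ = 1/(1 + K1/[H⁺] + K1K2/[H⁺]²) = 1/(1 + 10^+0.94 + 10^-2.09) = 0.1029
DIC = [CO2*]/α₀ = 7.896×10^-5 / 0.1029 = 0.767 mmol/L

DIC = 0.767 mmol/L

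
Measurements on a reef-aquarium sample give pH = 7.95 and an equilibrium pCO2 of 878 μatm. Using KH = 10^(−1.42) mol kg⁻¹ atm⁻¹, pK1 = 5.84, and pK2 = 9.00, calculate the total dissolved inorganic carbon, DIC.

[CO2*] = KH · pCO2 = 10^(−1.42) × 878×10^-6 = 3.338×10^-5 mol/kg
α₀ = 1/(1 + K1/[H⁺] + K1K2/[H⁺]²) = 1/(1 + 10^+2.11 + 10^+1.06) = 0.007077
DIC = [CO2*]/α₀ = 3.338×10^-5 / 0.007077 = 4.72 mmol/kg

DIC = 4.72 mmol/kg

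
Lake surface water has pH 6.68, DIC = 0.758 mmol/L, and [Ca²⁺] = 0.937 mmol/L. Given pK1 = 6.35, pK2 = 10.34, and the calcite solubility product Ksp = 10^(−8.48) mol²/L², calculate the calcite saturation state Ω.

Ω = 0.0320

α₂ = 1 / (1 + [H⁺]/K2 + [H⁺]²/(K1K2)) = 1 / (1 + 10^+3.66 + 10^+3.33)
   = 1 / (1 + 4570.9 + 2138.0) = 1/6709.8 = 0.0001490
[CO3²⁻] = α₂ × DIC = 0.0001490 × 0.758 = 0.0001130 mmol/L = 0.1130 μmol/L
Ksp = 10^(−8.48) = 3.311×10^-9
Ω = [Ca²⁺][CO3²⁻]/Ksp = (0.937×10^-3)(1.130×10^-7) / 3.311×10^-9 = 0.0320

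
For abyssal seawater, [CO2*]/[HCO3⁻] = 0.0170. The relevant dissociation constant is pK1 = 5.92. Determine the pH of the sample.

pH = 7.69

From K1 = [H⁺][HCO3⁻]/[CO2*]:  pH = pK1 − log₁₀([CO2*]/[HCO3⁻])
log₁₀(0.0170) = -1.770
pH = 5.92 − (-1.770) = 7.69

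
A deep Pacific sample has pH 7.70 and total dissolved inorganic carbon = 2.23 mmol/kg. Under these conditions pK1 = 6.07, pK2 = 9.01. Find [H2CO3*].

α₀ = 1 / (1 + K1/[H⁺] + K1K2/[H⁺]²) = 1 / (1 + 10^+1.63 + 10^+0.32)
   = 1 / (1 + 42.658 + 2.0893) = 1/45.747 = 0.02186
[CO2*] = α₀ × DIC = 0.02186 × 2.23 = 0.0487 mmol/kg

[CO2*] = 0.0487 mmol/kg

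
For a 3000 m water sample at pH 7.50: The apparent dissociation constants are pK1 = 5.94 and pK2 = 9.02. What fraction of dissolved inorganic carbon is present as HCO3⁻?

α₁ = 1 / (1 + [H⁺]/K1 + K2/[H⁺]) = 1 / (1 + 10^-1.56 + 10^-1.52)
   = 1 / (1 + 0.027542 + 0.030200) = 1/1.0577 = 0.9454

α₁ = 0.945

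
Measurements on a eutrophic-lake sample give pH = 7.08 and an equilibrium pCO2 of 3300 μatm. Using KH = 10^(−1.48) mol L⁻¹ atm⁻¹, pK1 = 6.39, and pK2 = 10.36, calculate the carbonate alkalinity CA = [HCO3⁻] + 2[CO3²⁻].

[CO2*] = KH · pCO2 = 10^(−1.48) × 3300×10^-6 = 1.093×10^-4 mol/L
α₀ = 1/(1 + K1/[H⁺] + K1K2/[H⁺]²) = 1/(1 + 10^+0.69 + 10^-2.59) = 0.1695
DIC = [CO2*]/α₀ = 1.093×10^-4 / 0.1695 = 0.6448 mmol/L
CA = (α₁ + 2α₂)·DIC = (0.8301 + 2×0.0004356) × 0.6448 = 0.536 mmol/L

CA = 0.536 mmol/L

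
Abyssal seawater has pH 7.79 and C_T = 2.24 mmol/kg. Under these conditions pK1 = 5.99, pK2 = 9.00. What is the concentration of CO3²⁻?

[CO3²⁻] = 0.128 mmol/kg

α₂ = 1 / (1 + [H⁺]/K2 + [H⁺]²/(K1K2)) = 1 / (1 + 10^+1.21 + 10^-0.59)
   = 1 / (1 + 16.218 + 0.25704) = 1/17.475 = 0.05722
[CO3²⁻] = α₂ × DIC = 0.05722 × 2.24 = 0.128 mmol/kg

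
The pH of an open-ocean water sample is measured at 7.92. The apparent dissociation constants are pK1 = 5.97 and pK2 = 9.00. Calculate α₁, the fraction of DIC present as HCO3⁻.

α₁ = 0.914

α₁ = 1 / (1 + [H⁺]/K1 + K2/[H⁺]) = 1 / (1 + 10^-1.95 + 10^-1.08)
   = 1 / (1 + 0.011220 + 0.083176) = 1/1.0944 = 0.9137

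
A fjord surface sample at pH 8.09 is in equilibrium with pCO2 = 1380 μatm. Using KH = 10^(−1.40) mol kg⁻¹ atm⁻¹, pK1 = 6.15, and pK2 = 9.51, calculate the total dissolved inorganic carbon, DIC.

DIC = 5.02 mmol/kg

[CO2*] = KH · pCO2 = 10^(−1.40) × 1380×10^-6 = 5.494×10^-5 mol/kg
α₀ = 1/(1 + K1/[H⁺] + K1K2/[H⁺]²) = 1/(1 + 10^+1.94 + 10^+0.52) = 0.01094
DIC = [CO2*]/α₀ = 5.494×10^-5 / 0.01094 = 5.02 mmol/kg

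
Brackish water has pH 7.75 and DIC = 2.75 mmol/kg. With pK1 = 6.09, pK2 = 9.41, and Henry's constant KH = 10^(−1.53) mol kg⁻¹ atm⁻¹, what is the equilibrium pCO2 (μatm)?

pCO2 = 1950 μatm

α₀ = 1 / (1 + K1/[H⁺] + K1K2/[H⁺]²) = 1 / (1 + 10^+1.66 + 10^+0.00)
   = 1 / (1 + 45.709 + 1.0000) = 1/47.709 = 0.02096
[CO2*] = α₀ × DIC = 0.02096 × 2.75 = 0.05764 mmol/kg
pCO2 = [CO2*]/KH = 5.764×10^-5 / 2.951×10^-2 = 1950 μatm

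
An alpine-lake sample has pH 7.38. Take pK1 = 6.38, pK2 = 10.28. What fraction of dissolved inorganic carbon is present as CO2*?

α₀ = 0.0908

α₀ = 1 / (1 + K1/[H⁺] + K1K2/[H⁺]²) = 1 / (1 + 10^+1.00 + 10^-1.90)
   = 1 / (1 + 10.000 + 0.012589) = 1/11.013 = 0.09081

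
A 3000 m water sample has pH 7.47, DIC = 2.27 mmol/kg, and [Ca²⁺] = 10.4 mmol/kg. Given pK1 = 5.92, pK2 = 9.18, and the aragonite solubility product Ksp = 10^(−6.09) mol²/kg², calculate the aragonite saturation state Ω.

Ω = 0.541

α₂ = 1 / (1 + [H⁺]/K2 + [H⁺]²/(K1K2)) = 1 / (1 + 10^+1.71 + 10^+0.16)
   = 1 / (1 + 51.286 + 1.4454) = 1/53.732 = 0.01861
[CO3²⁻] = α₂ × DIC = 0.01861 × 2.27 = 0.04225 mmol/kg
Ksp = 10^(−6.09) = 8.128×10^-7
Ω = [Ca²⁺][CO3²⁻]/Ksp = (10.4×10^-3)(4.225×10^-5) / 8.128×10^-7 = 0.541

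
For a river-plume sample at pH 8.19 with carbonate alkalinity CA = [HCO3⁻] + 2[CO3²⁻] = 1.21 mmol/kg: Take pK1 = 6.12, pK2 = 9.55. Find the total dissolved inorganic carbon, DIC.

CA = [HCO3⁻] + 2[CO3²⁻] = (α₁ + 2α₂)·DIC
At pH 8.19: [H⁺]/K1 = 10^-2.07 = 0.0085114, K2/[H⁺] = 10^-1.36 = 0.043652
α₁ = 1/(1 + 0.0085114 + 0.043652) = 1/1.0522 = 0.9504; α₂ = α₁·K2/[H⁺] = 0.04149
α₁ + 2α₂ = 1.0334
DIC = CA / (α₁ + 2α₂) = 1.21 / 1.0334 = 1.17 mmol/kg

DIC = 1.17 mmol/kg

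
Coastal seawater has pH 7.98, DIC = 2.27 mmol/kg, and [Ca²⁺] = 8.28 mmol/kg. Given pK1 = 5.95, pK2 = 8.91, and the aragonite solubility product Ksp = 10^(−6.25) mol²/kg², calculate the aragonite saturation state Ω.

α₂ = 1 / (1 + [H⁺]/K2 + [H⁺]²/(K1K2)) = 1 / (1 + 10^+0.93 + 10^-1.10)
   = 1 / (1 + 8.5114 + 0.079433) = 1/9.5908 = 0.1043
[CO3²⁻] = α₂ × DIC = 0.1043 × 2.27 = 0.2367 mmol/kg
Ksp = 10^(−6.25) = 5.623×10^-7
Ω = [Ca²⁺][CO3²⁻]/Ksp = (8.28×10^-3)(2.367×10^-4) / 5.623×10^-7 = 3.48

Ω = 3.48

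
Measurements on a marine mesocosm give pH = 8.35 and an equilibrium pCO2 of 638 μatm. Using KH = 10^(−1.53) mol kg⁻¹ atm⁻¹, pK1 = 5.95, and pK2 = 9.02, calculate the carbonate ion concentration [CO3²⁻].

[CO2*] = KH · pCO2 = 10^(−1.53) × 638×10^-6 = 1.883×10^-5 mol/kg
α₀ = 1/(1 + K1/[H⁺] + K1K2/[H⁺]²) = 1/(1 + 10^+2.40 + 10^+1.73) = 0.003269
DIC = [CO2*]/α₀ = 1.883×10^-5 / 0.003269 = 5.760 mmol/kg
[CO3²⁻] = α₂·DIC; α₂ = 0.1756, so [CO3²⁻] = 0.1756 × 5.760 = 1.01 mmol/kg

[CO3²⁻] = 1.01 mmol/kg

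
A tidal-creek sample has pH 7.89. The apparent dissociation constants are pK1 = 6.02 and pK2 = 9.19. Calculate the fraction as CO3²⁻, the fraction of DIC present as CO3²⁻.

α₂ = 1 / (1 + [H⁺]/K2 + [H⁺]²/(K1K2)) = 1 / (1 + 10^+1.30 + 10^-0.57)
   = 1 / (1 + 19.953 + 0.26915) = 1/21.222 = 0.04712

α₂ = 0.0471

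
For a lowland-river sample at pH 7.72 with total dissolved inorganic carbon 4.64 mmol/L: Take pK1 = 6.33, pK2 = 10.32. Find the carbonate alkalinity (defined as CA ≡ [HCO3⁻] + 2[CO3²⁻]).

CA = [HCO3⁻] + 2[CO3²⁻] = (α₁ + 2α₂)·DIC
At pH 7.72: [H⁺]/K1 = 10^-1.39 = 0.040738, K2/[H⁺] = 10^-2.60 = 0.0025119
α₁ = 1/(1 + 0.040738 + 0.0025119) = 1/1.0432 = 0.9585; α₂ = α₁·K2/[H⁺] = 0.002408
α₁ + 2α₂ = 0.9634
CA = 0.9634 × 4.64 = 4.47 mmol/L

CA = 4.47 mmol/L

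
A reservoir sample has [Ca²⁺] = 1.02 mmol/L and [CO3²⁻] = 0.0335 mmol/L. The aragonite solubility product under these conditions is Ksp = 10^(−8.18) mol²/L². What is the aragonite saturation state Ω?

Ksp = 10^(−8.18) = 6.607×10^-9
Ω = [Ca²⁺][CO3²⁻]/Ksp = (1.02×10^-3)(0.0335×10^-3) / 6.607×10^-9 = 5.17

Ω = 5.17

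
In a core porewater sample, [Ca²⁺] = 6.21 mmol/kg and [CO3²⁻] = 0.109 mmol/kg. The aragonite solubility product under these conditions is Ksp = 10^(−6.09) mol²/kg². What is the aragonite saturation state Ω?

Ω = 0.833

Ksp = 10^(−6.09) = 8.128×10^-7
Ω = [Ca²⁺][CO3²⁻]/Ksp = (6.21×10^-3)(0.109×10^-3) / 8.128×10^-7 = 0.833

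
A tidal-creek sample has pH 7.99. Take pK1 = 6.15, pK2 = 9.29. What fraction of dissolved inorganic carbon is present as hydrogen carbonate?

α₁ = 1 / (1 + [H⁺]/K1 + K2/[H⁺]) = 1 / (1 + 10^-1.84 + 10^-1.30)
   = 1 / (1 + 0.014454 + 0.050119) = 1/1.0646 = 0.9393

α₁ = 0.939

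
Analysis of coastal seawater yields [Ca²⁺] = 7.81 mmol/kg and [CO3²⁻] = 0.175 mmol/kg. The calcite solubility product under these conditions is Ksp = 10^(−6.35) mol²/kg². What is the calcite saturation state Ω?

Ω = 3.06

Ksp = 10^(−6.35) = 4.467×10^-7
Ω = [Ca²⁺][CO3²⁻]/Ksp = (7.81×10^-3)(0.175×10^-3) / 4.467×10^-7 = 3.06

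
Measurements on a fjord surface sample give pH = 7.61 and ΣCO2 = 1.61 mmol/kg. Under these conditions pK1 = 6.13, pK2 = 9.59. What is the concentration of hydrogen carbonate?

[HCO3⁻] = 1.54 mmol/kg

α₁ = 1 / (1 + [H⁺]/K1 + K2/[H⁺]) = 1 / (1 + 10^-1.48 + 10^-1.98)
   = 1 / (1 + 0.033113 + 0.010471) = 1/1.0436 = 0.9582
[HCO3⁻] = α₁ × DIC = 0.9582 × 1.61 = 1.54 mmol/kg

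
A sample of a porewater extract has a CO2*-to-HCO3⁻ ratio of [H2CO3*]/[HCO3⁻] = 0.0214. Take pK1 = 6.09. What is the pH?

From K1 = [H⁺][HCO3⁻]/[H2CO3*]:  pH = pK1 − log₁₀([H2CO3*]/[HCO3⁻])
log₁₀(0.0214) = -1.670
pH = 6.09 − (-1.670) = 7.76

pH = 7.76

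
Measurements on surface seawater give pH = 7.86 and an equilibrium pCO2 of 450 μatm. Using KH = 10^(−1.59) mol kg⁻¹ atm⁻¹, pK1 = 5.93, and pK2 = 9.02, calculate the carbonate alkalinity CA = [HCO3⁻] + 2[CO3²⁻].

[CO2*] = KH · pCO2 = 10^(−1.59) × 450×10^-6 = 1.157×10^-5 mol/kg
α₀ = 1/(1 + K1/[H⁺] + K1K2/[H⁺]²) = 1/(1 + 10^+1.93 + 10^+0.77) = 0.01087
DIC = [CO2*]/α₀ = 1.157×10^-5 / 0.01087 = 1.064 mmol/kg
CA = (α₁ + 2α₂)·DIC = (0.9251 + 2×0.06400) × 1.064 = 1.12 mmol/kg

CA = 1.12 mmol/kg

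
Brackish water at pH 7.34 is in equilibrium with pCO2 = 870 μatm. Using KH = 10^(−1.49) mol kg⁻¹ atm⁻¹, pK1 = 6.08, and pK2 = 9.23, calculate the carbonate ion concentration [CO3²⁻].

[CO2*] = KH · pCO2 = 10^(−1.49) × 870×10^-6 = 2.815×10^-5 mol/kg
α₀ = 1/(1 + K1/[H⁺] + K1K2/[H⁺]²) = 1/(1 + 10^+1.26 + 10^-0.63) = 0.05146
DIC = [CO2*]/α₀ = 2.815×10^-5 / 0.05146 = 0.5470 mmol/kg
[CO3²⁻] = α₂·DIC; α₂ = 0.01206, so [CO3²⁻] = 0.01206 × 0.5470 = 0.00660 mmol/kg = 6.60 μmol/kg

[CO3²⁻] = 6.60 μmol/kg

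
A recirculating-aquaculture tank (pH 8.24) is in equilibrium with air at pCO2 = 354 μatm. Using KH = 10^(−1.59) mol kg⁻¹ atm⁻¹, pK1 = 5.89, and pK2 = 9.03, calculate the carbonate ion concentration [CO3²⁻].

[CO3²⁻] = 0.330 mmol/kg

[CO2*] = KH · pCO2 = 10^(−1.59) × 354×10^-6 = 9.099×10^-6 mol/kg
α₀ = 1/(1 + K1/[H⁺] + K1K2/[H⁺]²) = 1/(1 + 10^+2.35 + 10^+1.56) = 0.003829
DIC = [CO2*]/α₀ = 9.099×10^-6 / 0.003829 = 2.377 mmol/kg
[CO3²⁻] = α₂·DIC; α₂ = 0.1390, so [CO3²⁻] = 0.1390 × 2.377 = 0.330 mmol/kg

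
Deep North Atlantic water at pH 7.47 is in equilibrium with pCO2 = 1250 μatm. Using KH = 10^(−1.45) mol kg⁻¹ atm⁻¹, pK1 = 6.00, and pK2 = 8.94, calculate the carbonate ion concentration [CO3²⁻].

[CO2*] = KH · pCO2 = 10^(−1.45) × 1250×10^-6 = 4.435×10^-5 mol/kg
α₀ = 1/(1 + K1/[H⁺] + K1K2/[H⁺]²) = 1/(1 + 10^+1.47 + 10^+0.00) = 0.03173
DIC = [CO2*]/α₀ = 4.435×10^-5 / 0.03173 = 1.398 mmol/kg
[CO3²⁻] = α₂·DIC; α₂ = 0.03173, so [CO3²⁻] = 0.03173 × 1.398 = 0.0444 mmol/kg

[CO3²⁻] = 0.0444 mmol/kg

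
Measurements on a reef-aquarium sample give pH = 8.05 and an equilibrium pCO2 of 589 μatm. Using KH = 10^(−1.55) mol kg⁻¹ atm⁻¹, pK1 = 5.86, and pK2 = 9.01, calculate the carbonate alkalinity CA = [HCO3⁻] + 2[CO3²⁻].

[CO2*] = KH · pCO2 = 10^(−1.55) × 589×10^-6 = 1.660×10^-5 mol/kg
α₀ = 1/(1 + K1/[H⁺] + K1K2/[H⁺]²) = 1/(1 + 10^+2.19 + 10^+1.23) = 0.005785
DIC = [CO2*]/α₀ = 1.660×10^-5 / 0.005785 = 2.870 mmol/kg
CA = (α₁ + 2α₂)·DIC = (0.8960 + 2×0.09824) × 2.870 = 3.13 mmol/kg

CA = 3.13 mmol/kg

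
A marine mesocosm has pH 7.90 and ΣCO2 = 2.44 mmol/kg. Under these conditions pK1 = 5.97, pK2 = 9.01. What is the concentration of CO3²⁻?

α₂ = 1 / (1 + [H⁺]/K2 + [H⁺]²/(K1K2)) = 1 / (1 + 10^+1.11 + 10^-0.82)
   = 1 / (1 + 12.882 + 0.15136) = 1/14.034 = 0.07126
[CO3²⁻] = α₂ × DIC = 0.07126 × 2.44 = 0.174 mmol/kg

[CO3²⁻] = 0.174 mmol/kg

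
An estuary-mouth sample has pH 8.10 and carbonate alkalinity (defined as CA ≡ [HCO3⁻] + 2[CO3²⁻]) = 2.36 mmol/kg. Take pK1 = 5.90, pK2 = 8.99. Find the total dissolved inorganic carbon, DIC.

CA = [HCO3⁻] + 2[CO3²⁻] = (α₁ + 2α₂)·DIC
At pH 8.10: [H⁺]/K1 = 10^-2.20 = 0.0063096, K2/[H⁺] = 10^-0.89 = 0.12882
α₁ = 1/(1 + 0.0063096 + 0.12882) = 1/1.1351 = 0.8810; α₂ = α₁·K2/[H⁺] = 0.1135
α₁ + 2α₂ = 1.1079
DIC = CA / (α₁ + 2α₂) = 2.36 / 1.1079 = 2.13 mmol/kg

DIC = 2.13 mmol/kg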